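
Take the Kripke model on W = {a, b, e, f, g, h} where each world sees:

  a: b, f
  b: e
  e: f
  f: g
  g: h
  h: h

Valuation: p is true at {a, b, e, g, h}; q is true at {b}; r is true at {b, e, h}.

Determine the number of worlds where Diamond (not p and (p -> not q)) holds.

2

a: successors {b, f}; not p and (p -> not q) there: b:F, f:T. ✓
b: successors {e}; not p and (p -> not q) there: e:F. ✗
e: successors {f}; not p and (p -> not q) there: f:T. ✓
f: successors {g}; not p and (p -> not q) there: g:F. ✗
g: successors {h}; not p and (p -> not q) there: h:F. ✗
h: successors {h}; not p and (p -> not q) there: h:F. ✗
Satisfying worlds: {a, e}.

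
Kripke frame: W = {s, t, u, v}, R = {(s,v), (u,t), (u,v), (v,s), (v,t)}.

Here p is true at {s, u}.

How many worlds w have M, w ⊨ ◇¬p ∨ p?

3

s: ◇¬p is T, p is T. ✓
t: ◇¬p is F, p is F. ✗
u: ◇¬p is T, p is T. ✓
v: ◇¬p is T, p is F. ✓
Satisfying worlds: {s, u, v}.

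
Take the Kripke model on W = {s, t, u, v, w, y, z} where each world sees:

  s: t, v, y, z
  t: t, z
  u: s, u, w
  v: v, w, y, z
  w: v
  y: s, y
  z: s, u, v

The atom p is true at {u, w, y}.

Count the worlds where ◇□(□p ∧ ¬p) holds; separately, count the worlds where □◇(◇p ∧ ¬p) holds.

0 and 7

For ◇□(□p ∧ ¬p):
s: successors {t, v, y, z}; □(□p ∧ ¬p) there: t:F, v:F, y:F, z:F. ✗
t: successors {t, z}; □(□p ∧ ¬p) there: t:F, z:F. ✗
u: successors {s, u, w}; □(□p ∧ ¬p) there: s:F, u:F, w:F. ✗
v: successors {v, w, y, z}; □(□p ∧ ¬p) there: v:F, w:F, y:F, z:F. ✗
w: successors {v}; □(□p ∧ ¬p) there: v:F. ✗
y: successors {s, y}; □(□p ∧ ¬p) there: s:F, y:F. ✗
z: successors {s, u, v}; □(□p ∧ ¬p) there: s:F, u:F, v:F. ✗
— 0 worlds.
For □◇(◇p ∧ ¬p):
s: successors {t, v, y, z}; ◇(◇p ∧ ¬p) there: t:T, v:T, y:T, z:T. ✓
t: successors {t, z}; ◇(◇p ∧ ¬p) there: t:T, z:T. ✓
u: successors {s, u, w}; ◇(◇p ∧ ¬p) there: s:T, u:T, w:T. ✓
v: successors {v, w, y, z}; ◇(◇p ∧ ¬p) there: v:T, w:T, y:T, z:T. ✓
w: successors {v}; ◇(◇p ∧ ¬p) there: v:T. ✓
y: successors {s, y}; ◇(◇p ∧ ¬p) there: s:T, y:T. ✓
z: successors {s, u, v}; ◇(◇p ∧ ¬p) there: s:T, u:T, v:T. ✓
— 7 worlds.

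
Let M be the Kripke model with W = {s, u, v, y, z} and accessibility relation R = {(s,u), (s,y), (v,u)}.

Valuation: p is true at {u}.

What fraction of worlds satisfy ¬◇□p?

s: ◇□p is T. ✗
u: ◇□p is F. ✓
v: ◇□p is T. ✗
y: ◇□p is F. ✓
z: ◇□p is F. ✓
That's 3 of 5 worlds, so 3/5.

3/5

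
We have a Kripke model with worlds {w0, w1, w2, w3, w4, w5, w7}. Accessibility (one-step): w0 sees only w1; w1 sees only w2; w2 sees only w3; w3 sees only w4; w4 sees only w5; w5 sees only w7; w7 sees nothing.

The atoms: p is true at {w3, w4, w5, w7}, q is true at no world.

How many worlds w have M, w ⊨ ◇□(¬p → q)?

w0: successors {w1}; □(¬p → q) there: w1:F. ✗
w1: successors {w2}; □(¬p → q) there: w2:T. ✓
w2: successors {w3}; □(¬p → q) there: w3:T. ✓
w3: successors {w4}; □(¬p → q) there: w4:T. ✓
w4: successors {w5}; □(¬p → q) there: w5:T. ✓
w5: successors {w7}; □(¬p → q) there: w7:T. ✓
w7: no successors, so ◇□(¬p → q) fails. ✗
Satisfying worlds: {w1, w2, w3, w4, w5}.

5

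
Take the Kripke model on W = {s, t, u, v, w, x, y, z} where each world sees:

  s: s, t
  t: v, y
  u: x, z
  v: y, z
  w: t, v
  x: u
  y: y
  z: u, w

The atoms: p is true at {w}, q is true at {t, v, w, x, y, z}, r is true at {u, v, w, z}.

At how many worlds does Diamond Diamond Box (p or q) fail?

s: successors {s, t}; Diamond Box (p or q) there: s:T, t:T. ✓
t: successors {v, y}; Diamond Box (p or q) there: v:T, y:T. ✓
u: successors {x, z}; Diamond Box (p or q) there: x:T, z:T. ✓
v: successors {y, z}; Diamond Box (p or q) there: y:T, z:T. ✓
w: successors {t, v}; Diamond Box (p or q) there: t:T, v:T. ✓
x: successors {u}; Diamond Box (p or q) there: u:F. ✗
y: successors {y}; Diamond Box (p or q) there: y:T. ✓
z: successors {u, w}; Diamond Box (p or q) there: u:F, w:T. ✓
Satisfying worlds: {s, t, u, v, w, y, z}.
So Diamond Diamond Box (p or q) fails at the other 1 world.

1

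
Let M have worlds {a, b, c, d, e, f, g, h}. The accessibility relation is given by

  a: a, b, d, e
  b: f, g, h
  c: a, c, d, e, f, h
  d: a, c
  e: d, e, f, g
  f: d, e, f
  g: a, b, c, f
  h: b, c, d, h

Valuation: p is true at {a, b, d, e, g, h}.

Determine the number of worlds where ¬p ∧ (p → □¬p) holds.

a: ¬p is F, p → □¬p is F. ✗
b: ¬p is F, p → □¬p is F. ✗
c: ¬p is T, p → □¬p is T. ✓
d: ¬p is F, p → □¬p is F. ✗
e: ¬p is F, p → □¬p is F. ✗
f: ¬p is T, p → □¬p is T. ✓
g: ¬p is F, p → □¬p is F. ✗
h: ¬p is F, p → □¬p is F. ✗
Satisfying worlds: {c, f}.

2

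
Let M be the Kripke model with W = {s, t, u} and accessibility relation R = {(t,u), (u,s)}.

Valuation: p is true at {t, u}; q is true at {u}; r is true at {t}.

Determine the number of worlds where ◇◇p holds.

s: no successors, so ◇◇p fails. ✗
t: successors {u}; ◇p there: u:F. ✗
u: successors {s}; ◇p there: s:F. ✗
Satisfying worlds: ∅.

0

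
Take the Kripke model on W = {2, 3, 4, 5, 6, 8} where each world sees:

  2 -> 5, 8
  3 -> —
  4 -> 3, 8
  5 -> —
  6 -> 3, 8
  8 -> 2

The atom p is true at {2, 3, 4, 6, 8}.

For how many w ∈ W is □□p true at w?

5

2: successors {5, 8}; □p there: 5:T, 8:T. ✓
3: no successors, so □□p holds vacuously. ✓
4: successors {3, 8}; □p there: 3:T, 8:T. ✓
5: no successors, so □□p holds vacuously. ✓
6: successors {3, 8}; □p there: 3:T, 8:T. ✓
8: successors {2}; □p there: 2:F. ✗
Satisfying worlds: {2, 3, 4, 5, 6}.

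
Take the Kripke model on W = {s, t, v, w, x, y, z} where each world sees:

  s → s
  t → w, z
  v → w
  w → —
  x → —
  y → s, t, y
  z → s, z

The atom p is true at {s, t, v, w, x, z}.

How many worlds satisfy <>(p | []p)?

5

s: successors {s}; p | []p there: s:T. ✓
t: successors {w, z}; p | []p there: w:T, z:T. ✓
v: successors {w}; p | []p there: w:T. ✓
w: no successors, so <>(p | []p) fails. ✗
x: no successors, so <>(p | []p) fails. ✗
y: successors {s, t, y}; p | []p there: s:T, t:T, y:F. ✓
z: successors {s, z}; p | []p there: s:T, z:T. ✓
Satisfying worlds: {s, t, v, y, z}.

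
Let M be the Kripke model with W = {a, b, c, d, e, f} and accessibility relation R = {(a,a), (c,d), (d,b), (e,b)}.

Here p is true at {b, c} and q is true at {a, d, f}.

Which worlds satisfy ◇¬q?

a: successors {a}; ¬q there: a:F. ✗
b: no successors, so ◇¬q fails. ✗
c: successors {d}; ¬q there: d:F. ✗
d: successors {b}; ¬q there: b:T. ✓
e: successors {b}; ¬q there: b:T. ✓
f: no successors, so ◇¬q fails. ✗

{d, e}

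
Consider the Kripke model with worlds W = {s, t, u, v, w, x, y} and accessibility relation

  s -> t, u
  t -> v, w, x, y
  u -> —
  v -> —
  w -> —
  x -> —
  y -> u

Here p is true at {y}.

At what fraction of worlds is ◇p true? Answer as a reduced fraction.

s: successors {t, u}; p there: t:F, u:F. ✗
t: successors {v, w, x, y}; p there: v:F, w:F, x:F, y:T. ✓
u: no successors, so ◇p fails. ✗
v: no successors, so ◇p fails. ✗
w: no successors, so ◇p fails. ✗
x: no successors, so ◇p fails. ✗
y: successors {u}; p there: u:F. ✗
That's 1 of 7 worlds, so 1/7.

1/7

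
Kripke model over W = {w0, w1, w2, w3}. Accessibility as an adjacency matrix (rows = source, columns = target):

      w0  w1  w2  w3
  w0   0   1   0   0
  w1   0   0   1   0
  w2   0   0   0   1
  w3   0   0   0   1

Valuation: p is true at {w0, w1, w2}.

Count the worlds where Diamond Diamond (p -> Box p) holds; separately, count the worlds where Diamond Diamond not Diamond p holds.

For Diamond Diamond (p -> Box p):
w0: successors {w1}; Diamond (p -> Box p) there: w1:F. ✗
w1: successors {w2}; Diamond (p -> Box p) there: w2:T. ✓
w2: successors {w3}; Diamond (p -> Box p) there: w3:T. ✓
w3: successors {w3}; Diamond (p -> Box p) there: w3:T. ✓
— 3 worlds.
For Diamond Diamond not Diamond p:
w0: successors {w1}; Diamond not Diamond p there: w1:T. ✓
w1: successors {w2}; Diamond not Diamond p there: w2:T. ✓
w2: successors {w3}; Diamond not Diamond p there: w3:T. ✓
w3: successors {w3}; Diamond not Diamond p there: w3:T. ✓
— 4 worlds.

3 and 4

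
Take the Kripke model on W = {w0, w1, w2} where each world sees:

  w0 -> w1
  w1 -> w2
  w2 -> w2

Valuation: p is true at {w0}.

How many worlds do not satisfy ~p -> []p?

w0: ~p is F, []p is F. ✓
w1: ~p is T, []p is F. ✗
w2: ~p is T, []p is F. ✗
Satisfying worlds: {w0}.
So ~p -> []p fails at the other 2 worlds.

2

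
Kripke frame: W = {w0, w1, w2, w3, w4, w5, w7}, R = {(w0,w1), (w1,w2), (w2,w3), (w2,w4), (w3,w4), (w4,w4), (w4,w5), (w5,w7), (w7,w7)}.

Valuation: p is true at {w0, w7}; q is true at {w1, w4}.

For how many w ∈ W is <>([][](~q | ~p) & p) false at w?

w0: successors {w1}; [][](~q | ~p) & p there: w1:F. ✗
w1: successors {w2}; [][](~q | ~p) & p there: w2:F. ✗
w2: successors {w3, w4}; [][](~q | ~p) & p there: w3:F, w4:F. ✗
w3: successors {w4}; [][](~q | ~p) & p there: w4:F. ✗
w4: successors {w4, w5}; [][](~q | ~p) & p there: w4:F, w5:F. ✗
w5: successors {w7}; [][](~q | ~p) & p there: w7:T. ✓
w7: successors {w7}; [][](~q | ~p) & p there: w7:T. ✓
Satisfying worlds: {w5, w7}.
So <>([][](~q | ~p) & p) fails at the other 5 worlds.

5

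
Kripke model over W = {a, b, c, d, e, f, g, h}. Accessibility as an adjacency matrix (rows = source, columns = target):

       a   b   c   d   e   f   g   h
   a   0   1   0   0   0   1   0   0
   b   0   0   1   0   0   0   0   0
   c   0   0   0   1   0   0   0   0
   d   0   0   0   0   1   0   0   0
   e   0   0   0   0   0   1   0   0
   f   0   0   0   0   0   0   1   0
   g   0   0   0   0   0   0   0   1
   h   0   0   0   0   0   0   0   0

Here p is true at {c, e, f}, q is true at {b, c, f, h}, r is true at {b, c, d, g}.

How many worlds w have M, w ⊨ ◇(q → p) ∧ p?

a: ◇(q → p) is T, p is F. ✗
b: ◇(q → p) is T, p is F. ✗
c: ◇(q → p) is T, p is T. ✓
d: ◇(q → p) is T, p is F. ✗
e: ◇(q → p) is T, p is T. ✓
f: ◇(q → p) is T, p is T. ✓
g: ◇(q → p) is F, p is F. ✗
h: ◇(q → p) is F, p is F. ✗
Satisfying worlds: {c, e, f}.

3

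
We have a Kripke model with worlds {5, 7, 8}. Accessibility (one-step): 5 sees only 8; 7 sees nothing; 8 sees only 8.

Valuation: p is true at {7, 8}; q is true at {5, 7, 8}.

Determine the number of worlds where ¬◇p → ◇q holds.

2

5: ¬◇p is F, ◇q is T. ✓
7: ¬◇p is T, ◇q is F. ✗
8: ¬◇p is F, ◇q is T. ✓
Satisfying worlds: {5, 8}.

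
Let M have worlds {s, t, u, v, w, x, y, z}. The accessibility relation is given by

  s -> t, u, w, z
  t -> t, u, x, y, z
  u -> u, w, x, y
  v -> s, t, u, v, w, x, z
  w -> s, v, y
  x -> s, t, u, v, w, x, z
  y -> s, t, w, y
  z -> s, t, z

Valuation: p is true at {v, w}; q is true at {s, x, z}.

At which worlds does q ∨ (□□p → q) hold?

s: q is T, □□p → q is T. ✓
t: q is F, □□p → q is T. ✓
u: q is F, □□p → q is T. ✓
v: q is F, □□p → q is T. ✓
w: q is F, □□p → q is T. ✓
x: q is T, □□p → q is T. ✓
y: q is F, □□p → q is T. ✓
z: q is T, □□p → q is T. ✓

{s, t, u, v, w, x, y, z}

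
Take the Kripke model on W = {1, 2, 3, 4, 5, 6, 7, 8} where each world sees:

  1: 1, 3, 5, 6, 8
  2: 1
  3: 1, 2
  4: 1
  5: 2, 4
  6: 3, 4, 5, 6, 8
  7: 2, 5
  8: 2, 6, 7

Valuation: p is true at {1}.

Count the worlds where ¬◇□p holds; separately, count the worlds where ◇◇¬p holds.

3 and 7

For ¬◇□p:
1: ◇□p is F. ✓
2: ◇□p is F. ✓
3: ◇□p is T. ✗
4: ◇□p is F. ✓
5: ◇□p is T. ✗
6: ◇□p is T. ✗
7: ◇□p is T. ✗
8: ◇□p is T. ✗
— 3 worlds.
For ◇◇¬p:
1: successors {1, 3, 5, 6, 8}; ◇¬p there: 1:T, 3:T, 5:T, 6:T, 8:T. ✓
2: successors {1}; ◇¬p there: 1:T. ✓
3: successors {1, 2}; ◇¬p there: 1:T, 2:F. ✓
4: successors {1}; ◇¬p there: 1:T. ✓
5: successors {2, 4}; ◇¬p there: 2:F, 4:F. ✗
6: successors {3, 4, 5, 6, 8}; ◇¬p there: 3:T, 4:F, 5:T, 6:T, 8:T. ✓
7: successors {2, 5}; ◇¬p there: 2:F, 5:T. ✓
8: successors {2, 6, 7}; ◇¬p there: 2:F, 6:T, 7:T. ✓
— 7 worlds.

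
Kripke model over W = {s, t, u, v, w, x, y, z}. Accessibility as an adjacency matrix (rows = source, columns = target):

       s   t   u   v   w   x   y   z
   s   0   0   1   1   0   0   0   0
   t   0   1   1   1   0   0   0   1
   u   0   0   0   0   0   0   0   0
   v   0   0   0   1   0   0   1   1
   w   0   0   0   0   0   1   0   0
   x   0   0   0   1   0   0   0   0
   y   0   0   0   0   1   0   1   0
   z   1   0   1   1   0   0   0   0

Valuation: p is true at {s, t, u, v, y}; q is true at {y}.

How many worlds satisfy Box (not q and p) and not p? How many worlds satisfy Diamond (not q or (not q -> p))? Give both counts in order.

2 and 7

For Box (not q and p) and not p:
s: Box (not q and p) is T, not p is F. ✗
t: Box (not q and p) is F, not p is F. ✗
u: Box (not q and p) is T, not p is F. ✗
v: Box (not q and p) is F, not p is F. ✗
w: Box (not q and p) is F, not p is T. ✗
x: Box (not q and p) is T, not p is T. ✓
y: Box (not q and p) is F, not p is F. ✗
z: Box (not q and p) is T, not p is T. ✓
— 2 worlds.
For Diamond (not q or (not q -> p)):
s: successors {u, v}; not q or (not q -> p) there: u:T, v:T. ✓
t: successors {t, u, v, z}; not q or (not q -> p) there: t:T, u:T, v:T, z:T. ✓
u: no successors, so Diamond (not q or (not q -> p)) fails. ✗
v: successors {v, y, z}; not q or (not q -> p) there: v:T, y:T, z:T. ✓
w: successors {x}; not q or (not q -> p) there: x:T. ✓
x: successors {v}; not q or (not q -> p) there: v:T. ✓
y: successors {w, y}; not q or (not q -> p) there: w:T, y:T. ✓
z: successors {s, u, v}; not q or (not q -> p) there: s:T, u:T, v:T. ✓
— 7 worlds.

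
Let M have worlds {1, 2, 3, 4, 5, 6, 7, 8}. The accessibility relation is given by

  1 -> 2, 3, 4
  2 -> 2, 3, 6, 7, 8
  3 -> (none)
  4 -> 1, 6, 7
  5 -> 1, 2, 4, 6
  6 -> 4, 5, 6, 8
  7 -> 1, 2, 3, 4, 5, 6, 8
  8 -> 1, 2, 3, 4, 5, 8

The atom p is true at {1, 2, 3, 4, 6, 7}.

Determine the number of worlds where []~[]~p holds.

4

1: successors {2, 3, 4}; ~[]~p there: 2:T, 3:F, 4:T. ✗
2: successors {2, 3, 6, 7, 8}; ~[]~p there: 2:T, 3:F, 6:T, 7:T, 8:T. ✗
3: no successors, so []~[]~p holds vacuously. ✓
4: successors {1, 6, 7}; ~[]~p there: 1:T, 6:T, 7:T. ✓
5: successors {1, 2, 4, 6}; ~[]~p there: 1:T, 2:T, 4:T, 6:T. ✓
6: successors {4, 5, 6, 8}; ~[]~p there: 4:T, 5:T, 6:T, 8:T. ✓
7: successors {1, 2, 3, 4, 5, 6, 8}; ~[]~p there: 1:T, 2:T, 3:F, 4:T, 5:T, 6:T, 8:T. ✗
8: successors {1, 2, 3, 4, 5, 8}; ~[]~p there: 1:T, 2:T, 3:F, 4:T, 5:T, 8:T. ✗
Satisfying worlds: {3, 4, 5, 6}.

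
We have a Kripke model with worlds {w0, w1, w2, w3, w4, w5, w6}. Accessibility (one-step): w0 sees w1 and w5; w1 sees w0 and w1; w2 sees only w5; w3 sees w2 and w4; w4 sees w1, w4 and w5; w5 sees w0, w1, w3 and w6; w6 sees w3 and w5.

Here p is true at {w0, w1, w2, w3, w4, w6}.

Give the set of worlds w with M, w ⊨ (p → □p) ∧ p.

{w1, w3}

w0: p → □p is F, p is T. ✗
w1: p → □p is T, p is T. ✓
w2: p → □p is F, p is T. ✗
w3: p → □p is T, p is T. ✓
w4: p → □p is F, p is T. ✗
w5: p → □p is T, p is F. ✗
w6: p → □p is F, p is T. ✗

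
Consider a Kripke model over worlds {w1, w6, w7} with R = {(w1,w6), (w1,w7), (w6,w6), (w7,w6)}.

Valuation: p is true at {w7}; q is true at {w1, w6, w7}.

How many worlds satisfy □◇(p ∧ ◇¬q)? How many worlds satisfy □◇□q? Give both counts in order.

0 and 3

For □◇(p ∧ ◇¬q):
w1: successors {w6, w7}; ◇(p ∧ ◇¬q) there: w6:F, w7:F. ✗
w6: successors {w6}; ◇(p ∧ ◇¬q) there: w6:F. ✗
w7: successors {w6}; ◇(p ∧ ◇¬q) there: w6:F. ✗
— 0 worlds.
For □◇□q:
w1: successors {w6, w7}; ◇□q there: w6:T, w7:T. ✓
w6: successors {w6}; ◇□q there: w6:T. ✓
w7: successors {w6}; ◇□q there: w6:T. ✓
— 3 worlds.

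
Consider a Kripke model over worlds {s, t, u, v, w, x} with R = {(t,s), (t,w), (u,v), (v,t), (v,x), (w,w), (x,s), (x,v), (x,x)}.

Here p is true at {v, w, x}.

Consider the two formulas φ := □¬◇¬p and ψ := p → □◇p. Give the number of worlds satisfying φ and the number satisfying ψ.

3 and 5

For □¬◇¬p:
s: no successors, so □¬◇¬p holds vacuously. ✓
t: successors {s, w}; ¬◇¬p there: s:T, w:T. ✓
u: successors {v}; ¬◇¬p there: v:F. ✗
v: successors {t, x}; ¬◇¬p there: t:F, x:F. ✗
w: successors {w}; ¬◇¬p there: w:T. ✓
x: successors {s, v, x}; ¬◇¬p there: s:T, v:F, x:F. ✗
— 3 worlds.
For p → □◇p:
s: p is F, □◇p is T. ✓
t: p is F, □◇p is F. ✓
u: p is F, □◇p is T. ✓
v: p is T, □◇p is T. ✓
w: p is T, □◇p is T. ✓
x: p is T, □◇p is F. ✗
— 5 worlds.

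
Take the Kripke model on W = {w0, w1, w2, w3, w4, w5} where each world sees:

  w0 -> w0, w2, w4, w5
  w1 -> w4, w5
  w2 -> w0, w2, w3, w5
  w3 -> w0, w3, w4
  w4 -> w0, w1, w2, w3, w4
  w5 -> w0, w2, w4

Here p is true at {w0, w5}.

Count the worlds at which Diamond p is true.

6

w0: successors {w0, w2, w4, w5}; p there: w0:T, w2:F, w4:F, w5:T. ✓
w1: successors {w4, w5}; p there: w4:F, w5:T. ✓
w2: successors {w0, w2, w3, w5}; p there: w0:T, w2:F, w3:F, w5:T. ✓
w3: successors {w0, w3, w4}; p there: w0:T, w3:F, w4:F. ✓
w4: successors {w0, w1, w2, w3, w4}; p there: w0:T, w1:F, w2:F, w3:F, w4:F. ✓
w5: successors {w0, w2, w4}; p there: w0:T, w2:F, w4:F. ✓
Satisfying worlds: {w0, w1, w2, w3, w4, w5}.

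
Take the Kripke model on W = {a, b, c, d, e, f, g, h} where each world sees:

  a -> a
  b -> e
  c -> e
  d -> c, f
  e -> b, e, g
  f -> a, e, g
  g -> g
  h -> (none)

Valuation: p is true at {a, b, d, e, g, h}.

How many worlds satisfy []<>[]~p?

a: successors {a}; <>[]~p there: a:F. ✗
b: successors {e}; <>[]~p there: e:F. ✗
c: successors {e}; <>[]~p there: e:F. ✗
d: successors {c, f}; <>[]~p there: c:F, f:F. ✗
e: successors {b, e, g}; <>[]~p there: b:F, e:F, g:F. ✗
f: successors {a, e, g}; <>[]~p there: a:F, e:F, g:F. ✗
g: successors {g}; <>[]~p there: g:F. ✗
h: no successors, so []<>[]~p holds vacuously. ✓
Satisfying worlds: {h}.

1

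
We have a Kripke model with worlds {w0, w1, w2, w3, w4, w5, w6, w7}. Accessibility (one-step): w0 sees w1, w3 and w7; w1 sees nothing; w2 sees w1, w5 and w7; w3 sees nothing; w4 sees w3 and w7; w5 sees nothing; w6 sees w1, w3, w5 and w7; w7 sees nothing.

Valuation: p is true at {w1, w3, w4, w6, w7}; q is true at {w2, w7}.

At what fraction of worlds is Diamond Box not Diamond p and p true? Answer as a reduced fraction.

w0: Diamond Box not Diamond p is T, p is F. ✗
w1: Diamond Box not Diamond p is F, p is T. ✗
w2: Diamond Box not Diamond p is T, p is F. ✗
w3: Diamond Box not Diamond p is F, p is T. ✗
w4: Diamond Box not Diamond p is T, p is T. ✓
w5: Diamond Box not Diamond p is F, p is F. ✗
w6: Diamond Box not Diamond p is T, p is T. ✓
w7: Diamond Box not Diamond p is F, p is T. ✗
That's 2 of 8 worlds, so 2/8 = 1/4.

1/4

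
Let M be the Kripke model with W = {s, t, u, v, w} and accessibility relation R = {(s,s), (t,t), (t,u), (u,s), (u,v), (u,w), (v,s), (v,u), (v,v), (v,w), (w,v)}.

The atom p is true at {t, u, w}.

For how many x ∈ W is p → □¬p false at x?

2

s: p is F, □¬p is T. ✓
t: p is T, □¬p is F. ✗
u: p is T, □¬p is F. ✗
v: p is F, □¬p is F. ✓
w: p is T, □¬p is T. ✓
Satisfying worlds: {s, v, w}.
So p → □¬p fails at the other 2 worlds.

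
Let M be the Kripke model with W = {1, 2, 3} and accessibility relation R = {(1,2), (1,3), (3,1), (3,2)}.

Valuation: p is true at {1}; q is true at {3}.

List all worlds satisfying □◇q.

1: successors {2, 3}; ◇q there: 2:F, 3:F. ✗
2: no successors, so □◇q holds vacuously. ✓
3: successors {1, 2}; ◇q there: 1:T, 2:F. ✗

{2}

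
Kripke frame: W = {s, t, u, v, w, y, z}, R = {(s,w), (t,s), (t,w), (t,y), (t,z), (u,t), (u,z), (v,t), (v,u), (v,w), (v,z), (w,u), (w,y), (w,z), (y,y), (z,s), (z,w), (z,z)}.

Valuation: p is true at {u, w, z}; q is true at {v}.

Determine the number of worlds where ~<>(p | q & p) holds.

s: <>(p | q & p) is T. ✗
t: <>(p | q & p) is T. ✗
u: <>(p | q & p) is T. ✗
v: <>(p | q & p) is T. ✗
w: <>(p | q & p) is T. ✗
y: <>(p | q & p) is F. ✓
z: <>(p | q & p) is T. ✗
Satisfying worlds: {y}.

1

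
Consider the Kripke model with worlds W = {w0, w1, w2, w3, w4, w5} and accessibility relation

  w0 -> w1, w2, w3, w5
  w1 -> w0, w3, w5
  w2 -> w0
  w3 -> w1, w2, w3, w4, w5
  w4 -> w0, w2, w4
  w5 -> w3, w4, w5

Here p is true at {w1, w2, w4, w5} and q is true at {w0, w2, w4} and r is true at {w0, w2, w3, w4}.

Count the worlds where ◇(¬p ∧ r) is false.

w0: successors {w1, w2, w3, w5}; ¬p ∧ r there: w1:F, w2:F, w3:T, w5:F. ✓
w1: successors {w0, w3, w5}; ¬p ∧ r there: w0:T, w3:T, w5:F. ✓
w2: successors {w0}; ¬p ∧ r there: w0:T. ✓
w3: successors {w1, w2, w3, w4, w5}; ¬p ∧ r there: w1:F, w2:F, w3:T, w4:F, w5:F. ✓
w4: successors {w0, w2, w4}; ¬p ∧ r there: w0:T, w2:F, w4:F. ✓
w5: successors {w3, w4, w5}; ¬p ∧ r there: w3:T, w4:F, w5:F. ✓
Satisfying worlds: {w0, w1, w2, w3, w4, w5}.
So ◇(¬p ∧ r) fails at the other 0 worlds.

0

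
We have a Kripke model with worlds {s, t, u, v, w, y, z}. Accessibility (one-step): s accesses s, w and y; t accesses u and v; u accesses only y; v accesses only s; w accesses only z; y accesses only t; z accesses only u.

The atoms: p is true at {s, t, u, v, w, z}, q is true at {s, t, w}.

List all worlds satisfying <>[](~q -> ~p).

{s, t, u, v, z}

s: successors {s, w, y}; [](~q -> ~p) there: s:T, w:F, y:T. ✓
t: successors {u, v}; [](~q -> ~p) there: u:T, v:T. ✓
u: successors {y}; [](~q -> ~p) there: y:T. ✓
v: successors {s}; [](~q -> ~p) there: s:T. ✓
w: successors {z}; [](~q -> ~p) there: z:F. ✗
y: successors {t}; [](~q -> ~p) there: t:F. ✗
z: successors {u}; [](~q -> ~p) there: u:T. ✓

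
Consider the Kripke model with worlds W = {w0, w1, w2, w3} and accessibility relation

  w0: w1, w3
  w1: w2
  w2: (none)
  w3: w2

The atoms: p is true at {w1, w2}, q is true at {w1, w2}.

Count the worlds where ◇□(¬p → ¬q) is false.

1

w0: successors {w1, w3}; □(¬p → ¬q) there: w1:T, w3:T. ✓
w1: successors {w2}; □(¬p → ¬q) there: w2:T. ✓
w2: no successors, so ◇□(¬p → ¬q) fails. ✗
w3: successors {w2}; □(¬p → ¬q) there: w2:T. ✓
Satisfying worlds: {w0, w1, w3}.
So ◇□(¬p → ¬q) fails at the other 1 world.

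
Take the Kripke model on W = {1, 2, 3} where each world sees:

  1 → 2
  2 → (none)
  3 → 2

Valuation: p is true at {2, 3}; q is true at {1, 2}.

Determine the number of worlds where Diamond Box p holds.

1: successors {2}; Box p there: 2:T. ✓
2: no successors, so Diamond Box p fails. ✗
3: successors {2}; Box p there: 2:T. ✓
Satisfying worlds: {1, 3}.

2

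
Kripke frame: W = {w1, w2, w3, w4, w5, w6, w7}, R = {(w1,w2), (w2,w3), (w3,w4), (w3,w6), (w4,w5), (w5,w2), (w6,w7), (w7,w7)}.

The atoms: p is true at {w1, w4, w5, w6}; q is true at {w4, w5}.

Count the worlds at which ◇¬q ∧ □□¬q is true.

w1: ◇¬q is T, □□¬q is T. ✓
w2: ◇¬q is T, □□¬q is F. ✗
w3: ◇¬q is T, □□¬q is F. ✗
w4: ◇¬q is F, □□¬q is T. ✗
w5: ◇¬q is T, □□¬q is T. ✓
w6: ◇¬q is T, □□¬q is T. ✓
w7: ◇¬q is T, □□¬q is T. ✓
Satisfying worlds: {w1, w5, w6, w7}.

4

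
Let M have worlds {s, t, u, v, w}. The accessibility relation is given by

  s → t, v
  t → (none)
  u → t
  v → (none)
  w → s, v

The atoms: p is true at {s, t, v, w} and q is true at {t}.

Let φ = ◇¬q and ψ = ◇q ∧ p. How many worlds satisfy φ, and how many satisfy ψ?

For ◇¬q:
s: successors {t, v}; ¬q there: t:F, v:T. ✓
t: no successors, so ◇¬q fails. ✗
u: successors {t}; ¬q there: t:F. ✗
v: no successors, so ◇¬q fails. ✗
w: successors {s, v}; ¬q there: s:T, v:T. ✓
— 2 worlds.
For ◇q ∧ p:
s: ◇q is T, p is T. ✓
t: ◇q is F, p is T. ✗
u: ◇q is T, p is F. ✗
v: ◇q is F, p is T. ✗
w: ◇q is F, p is T. ✗
— 1 world.

2 and 1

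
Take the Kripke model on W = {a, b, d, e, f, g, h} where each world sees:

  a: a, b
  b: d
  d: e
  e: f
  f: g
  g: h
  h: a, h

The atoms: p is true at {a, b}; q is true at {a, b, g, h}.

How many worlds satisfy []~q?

a: successors {a, b}; ~q there: a:F, b:F. ✗
b: successors {d}; ~q there: d:T. ✓
d: successors {e}; ~q there: e:T. ✓
e: successors {f}; ~q there: f:T. ✓
f: successors {g}; ~q there: g:F. ✗
g: successors {h}; ~q there: h:F. ✗
h: successors {a, h}; ~q there: a:F, h:F. ✗
Satisfying worlds: {b, d, e}.

3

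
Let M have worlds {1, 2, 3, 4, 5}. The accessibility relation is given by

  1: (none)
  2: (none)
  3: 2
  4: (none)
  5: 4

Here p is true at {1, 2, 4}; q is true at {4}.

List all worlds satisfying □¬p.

1: no successors, so □¬p holds vacuously. ✓
2: no successors, so □¬p holds vacuously. ✓
3: successors {2}; ¬p there: 2:F. ✗
4: no successors, so □¬p holds vacuously. ✓
5: successors {4}; ¬p there: 4:F. ✗

{1, 2, 4}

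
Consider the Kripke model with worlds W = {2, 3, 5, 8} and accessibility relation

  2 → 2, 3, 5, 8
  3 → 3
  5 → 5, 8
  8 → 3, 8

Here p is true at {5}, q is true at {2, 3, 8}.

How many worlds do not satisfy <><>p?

2: successors {2, 3, 5, 8}; <>p there: 2:T, 3:F, 5:T, 8:F. ✓
3: successors {3}; <>p there: 3:F. ✗
5: successors {5, 8}; <>p there: 5:T, 8:F. ✓
8: successors {3, 8}; <>p there: 3:F, 8:F. ✗
Satisfying worlds: {2, 5}.
So <><>p fails at the other 2 worlds.

2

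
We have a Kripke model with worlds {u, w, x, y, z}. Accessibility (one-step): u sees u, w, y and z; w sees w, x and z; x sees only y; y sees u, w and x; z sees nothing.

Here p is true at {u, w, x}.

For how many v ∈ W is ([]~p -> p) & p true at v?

3

u: []~p -> p is T, p is T. ✓
w: []~p -> p is T, p is T. ✓
x: []~p -> p is T, p is T. ✓
y: []~p -> p is T, p is F. ✗
z: []~p -> p is F, p is F. ✗
Satisfying worlds: {u, w, x}.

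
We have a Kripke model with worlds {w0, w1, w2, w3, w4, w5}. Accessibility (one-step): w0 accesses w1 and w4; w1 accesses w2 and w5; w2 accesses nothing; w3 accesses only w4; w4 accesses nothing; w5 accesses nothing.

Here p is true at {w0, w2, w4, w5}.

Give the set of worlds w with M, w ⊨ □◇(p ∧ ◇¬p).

w0: successors {w1, w4}; ◇(p ∧ ◇¬p) there: w1:F, w4:F. ✗
w1: successors {w2, w5}; ◇(p ∧ ◇¬p) there: w2:F, w5:F. ✗
w2: no successors, so □◇(p ∧ ◇¬p) holds vacuously. ✓
w3: successors {w4}; ◇(p ∧ ◇¬p) there: w4:F. ✗
w4: no successors, so □◇(p ∧ ◇¬p) holds vacuously. ✓
w5: no successors, so □◇(p ∧ ◇¬p) holds vacuously. ✓

{w2, w4, w5}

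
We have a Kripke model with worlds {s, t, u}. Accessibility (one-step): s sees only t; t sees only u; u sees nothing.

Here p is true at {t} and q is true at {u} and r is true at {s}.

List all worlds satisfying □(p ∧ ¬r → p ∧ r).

s: successors {t}; p ∧ ¬r → p ∧ r there: t:F. ✗
t: successors {u}; p ∧ ¬r → p ∧ r there: u:T. ✓
u: no successors, so □(p ∧ ¬r → p ∧ r) holds vacuously. ✓

{t, u}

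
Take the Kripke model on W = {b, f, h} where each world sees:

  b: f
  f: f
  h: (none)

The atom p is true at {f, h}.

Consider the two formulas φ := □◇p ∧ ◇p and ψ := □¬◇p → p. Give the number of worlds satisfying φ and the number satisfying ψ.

2 and 3

For □◇p ∧ ◇p:
b: □◇p is T, ◇p is T. ✓
f: □◇p is T, ◇p is T. ✓
h: □◇p is T, ◇p is F. ✗
— 2 worlds.
For □¬◇p → p:
b: □¬◇p is F, p is F. ✓
f: □¬◇p is F, p is T. ✓
h: □¬◇p is T, p is T. ✓
— 3 worlds.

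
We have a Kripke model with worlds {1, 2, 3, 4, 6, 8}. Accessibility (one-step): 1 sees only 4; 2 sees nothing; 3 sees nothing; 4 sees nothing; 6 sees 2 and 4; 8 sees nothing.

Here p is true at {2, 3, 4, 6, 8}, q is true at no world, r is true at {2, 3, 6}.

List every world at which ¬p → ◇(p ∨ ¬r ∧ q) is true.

1: ¬p is T, ◇(p ∨ ¬r ∧ q) is T. ✓
2: ¬p is F, ◇(p ∨ ¬r ∧ q) is F. ✓
3: ¬p is F, ◇(p ∨ ¬r ∧ q) is F. ✓
4: ¬p is F, ◇(p ∨ ¬r ∧ q) is F. ✓
6: ¬p is F, ◇(p ∨ ¬r ∧ q) is T. ✓
8: ¬p is F, ◇(p ∨ ¬r ∧ q) is F. ✓

{1, 2, 3, 4, 6, 8}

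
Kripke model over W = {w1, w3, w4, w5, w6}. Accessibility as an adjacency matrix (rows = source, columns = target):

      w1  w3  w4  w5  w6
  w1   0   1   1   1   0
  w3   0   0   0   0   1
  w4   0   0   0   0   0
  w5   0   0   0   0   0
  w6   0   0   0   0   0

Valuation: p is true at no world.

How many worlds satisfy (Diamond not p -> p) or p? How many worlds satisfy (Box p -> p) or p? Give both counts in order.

3 and 2

For (Diamond not p -> p) or p:
w1: Diamond not p -> p is F, p is F. ✗
w3: Diamond not p -> p is F, p is F. ✗
w4: Diamond not p -> p is T, p is F. ✓
w5: Diamond not p -> p is T, p is F. ✓
w6: Diamond not p -> p is T, p is F. ✓
— 3 worlds.
For (Box p -> p) or p:
w1: Box p -> p is T, p is F. ✓
w3: Box p -> p is T, p is F. ✓
w4: Box p -> p is F, p is F. ✗
w5: Box p -> p is F, p is F. ✗
w6: Box p -> p is F, p is F. ✗
— 2 worlds.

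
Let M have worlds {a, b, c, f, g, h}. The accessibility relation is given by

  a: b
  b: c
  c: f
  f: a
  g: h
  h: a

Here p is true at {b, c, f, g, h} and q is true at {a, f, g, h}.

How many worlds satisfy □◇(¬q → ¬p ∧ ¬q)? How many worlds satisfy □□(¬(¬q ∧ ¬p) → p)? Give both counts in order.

For □◇(¬q → ¬p ∧ ¬q):
a: successors {b}; ◇(¬q → ¬p ∧ ¬q) there: b:F. ✗
b: successors {c}; ◇(¬q → ¬p ∧ ¬q) there: c:T. ✓
c: successors {f}; ◇(¬q → ¬p ∧ ¬q) there: f:T. ✓
f: successors {a}; ◇(¬q → ¬p ∧ ¬q) there: a:F. ✗
g: successors {h}; ◇(¬q → ¬p ∧ ¬q) there: h:T. ✓
h: successors {a}; ◇(¬q → ¬p ∧ ¬q) there: a:F. ✗
— 3 worlds.
For □□(¬(¬q ∧ ¬p) → p):
a: successors {b}; □(¬(¬q ∧ ¬p) → p) there: b:T. ✓
b: successors {c}; □(¬(¬q ∧ ¬p) → p) there: c:T. ✓
c: successors {f}; □(¬(¬q ∧ ¬p) → p) there: f:F. ✗
f: successors {a}; □(¬(¬q ∧ ¬p) → p) there: a:T. ✓
g: successors {h}; □(¬(¬q ∧ ¬p) → p) there: h:F. ✗
h: successors {a}; □(¬(¬q ∧ ¬p) → p) there: a:T. ✓
— 4 worlds.

3 and 4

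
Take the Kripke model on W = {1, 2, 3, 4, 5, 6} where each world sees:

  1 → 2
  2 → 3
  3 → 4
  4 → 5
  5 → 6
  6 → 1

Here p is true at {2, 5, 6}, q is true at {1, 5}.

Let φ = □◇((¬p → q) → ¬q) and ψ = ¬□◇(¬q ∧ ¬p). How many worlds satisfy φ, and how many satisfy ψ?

For □◇((¬p → q) → ¬q):
1: successors {2}; ◇((¬p → q) → ¬q) there: 2:T. ✓
2: successors {3}; ◇((¬p → q) → ¬q) there: 3:T. ✓
3: successors {4}; ◇((¬p → q) → ¬q) there: 4:F. ✗
4: successors {5}; ◇((¬p → q) → ¬q) there: 5:T. ✓
5: successors {6}; ◇((¬p → q) → ¬q) there: 6:F. ✗
6: successors {1}; ◇((¬p → q) → ¬q) there: 1:T. ✓
— 4 worlds.
For ¬□◇(¬q ∧ ¬p):
1: □◇(¬q ∧ ¬p) is T. ✗
2: □◇(¬q ∧ ¬p) is T. ✗
3: □◇(¬q ∧ ¬p) is F. ✓
4: □◇(¬q ∧ ¬p) is F. ✓
5: □◇(¬q ∧ ¬p) is F. ✓
6: □◇(¬q ∧ ¬p) is F. ✓
— 4 worlds.

4 and 4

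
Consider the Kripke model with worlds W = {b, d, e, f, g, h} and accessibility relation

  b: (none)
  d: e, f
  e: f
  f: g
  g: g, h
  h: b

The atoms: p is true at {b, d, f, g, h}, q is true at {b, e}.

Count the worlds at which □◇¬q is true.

4

b: no successors, so □◇¬q holds vacuously. ✓
d: successors {e, f}; ◇¬q there: e:T, f:T. ✓
e: successors {f}; ◇¬q there: f:T. ✓
f: successors {g}; ◇¬q there: g:T. ✓
g: successors {g, h}; ◇¬q there: g:T, h:F. ✗
h: successors {b}; ◇¬q there: b:F. ✗
Satisfying worlds: {b, d, e, f}.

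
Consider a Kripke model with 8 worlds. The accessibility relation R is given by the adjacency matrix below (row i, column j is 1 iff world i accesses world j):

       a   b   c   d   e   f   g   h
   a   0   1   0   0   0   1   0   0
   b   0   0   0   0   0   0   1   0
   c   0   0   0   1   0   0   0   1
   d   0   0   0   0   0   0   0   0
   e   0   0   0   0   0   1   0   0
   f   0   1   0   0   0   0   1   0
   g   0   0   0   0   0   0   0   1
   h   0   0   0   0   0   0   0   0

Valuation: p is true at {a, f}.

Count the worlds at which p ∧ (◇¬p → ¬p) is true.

0

a: p is T, ◇¬p → ¬p is F. ✗
b: p is F, ◇¬p → ¬p is T. ✗
c: p is F, ◇¬p → ¬p is T. ✗
d: p is F, ◇¬p → ¬p is T. ✗
e: p is F, ◇¬p → ¬p is T. ✗
f: p is T, ◇¬p → ¬p is F. ✗
g: p is F, ◇¬p → ¬p is T. ✗
h: p is F, ◇¬p → ¬p is T. ✗
Satisfying worlds: ∅.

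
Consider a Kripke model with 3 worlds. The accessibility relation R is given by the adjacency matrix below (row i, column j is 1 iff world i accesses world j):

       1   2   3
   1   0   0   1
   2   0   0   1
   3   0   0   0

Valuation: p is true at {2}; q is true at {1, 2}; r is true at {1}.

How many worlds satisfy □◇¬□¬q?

1: successors {3}; ◇¬□¬q there: 3:F. ✗
2: successors {3}; ◇¬□¬q there: 3:F. ✗
3: no successors, so □◇¬□¬q holds vacuously. ✓
Satisfying worlds: {3}.

1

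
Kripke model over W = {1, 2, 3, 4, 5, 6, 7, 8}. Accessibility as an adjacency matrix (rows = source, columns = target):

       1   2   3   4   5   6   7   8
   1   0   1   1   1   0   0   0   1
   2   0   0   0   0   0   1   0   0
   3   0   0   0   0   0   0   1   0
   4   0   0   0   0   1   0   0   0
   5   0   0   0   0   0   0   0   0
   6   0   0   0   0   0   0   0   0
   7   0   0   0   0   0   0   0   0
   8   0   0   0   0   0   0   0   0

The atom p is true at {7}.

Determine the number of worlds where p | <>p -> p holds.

7

1: p | <>p is F, p is F. ✓
2: p | <>p is F, p is F. ✓
3: p | <>p is T, p is F. ✗
4: p | <>p is F, p is F. ✓
5: p | <>p is F, p is F. ✓
6: p | <>p is F, p is F. ✓
7: p | <>p is T, p is T. ✓
8: p | <>p is F, p is F. ✓
Satisfying worlds: {1, 2, 4, 5, 6, 7, 8}.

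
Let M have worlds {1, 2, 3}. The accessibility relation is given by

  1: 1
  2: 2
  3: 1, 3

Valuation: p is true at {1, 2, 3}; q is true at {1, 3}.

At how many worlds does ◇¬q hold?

1

1: successors {1}; ¬q there: 1:F. ✗
2: successors {2}; ¬q there: 2:T. ✓
3: successors {1, 3}; ¬q there: 1:F, 3:F. ✗
Satisfying worlds: {2}.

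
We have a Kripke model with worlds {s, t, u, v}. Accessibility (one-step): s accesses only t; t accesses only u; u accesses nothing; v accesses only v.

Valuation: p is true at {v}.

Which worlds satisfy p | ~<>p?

s: p is F, ~<>p is T. ✓
t: p is F, ~<>p is T. ✓
u: p is F, ~<>p is T. ✓
v: p is T, ~<>p is F. ✓

{s, t, u, v}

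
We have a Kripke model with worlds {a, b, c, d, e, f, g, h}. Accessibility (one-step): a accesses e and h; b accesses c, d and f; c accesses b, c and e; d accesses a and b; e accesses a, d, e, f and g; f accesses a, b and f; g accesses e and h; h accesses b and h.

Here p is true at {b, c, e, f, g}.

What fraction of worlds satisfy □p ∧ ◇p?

a: □p is F, ◇p is T. ✗
b: □p is F, ◇p is T. ✗
c: □p is T, ◇p is T. ✓
d: □p is F, ◇p is T. ✗
e: □p is F, ◇p is T. ✗
f: □p is F, ◇p is T. ✗
g: □p is F, ◇p is T. ✗
h: □p is F, ◇p is T. ✗
That's 1 of 8 worlds, so 1/8.

1/8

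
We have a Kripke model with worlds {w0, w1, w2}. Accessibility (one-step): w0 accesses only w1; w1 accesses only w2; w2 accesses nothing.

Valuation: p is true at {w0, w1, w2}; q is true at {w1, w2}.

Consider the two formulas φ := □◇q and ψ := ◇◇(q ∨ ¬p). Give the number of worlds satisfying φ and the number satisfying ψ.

2 and 1

For □◇q:
w0: successors {w1}; ◇q there: w1:T. ✓
w1: successors {w2}; ◇q there: w2:F. ✗
w2: no successors, so □◇q holds vacuously. ✓
— 2 worlds.
For ◇◇(q ∨ ¬p):
w0: successors {w1}; ◇(q ∨ ¬p) there: w1:T. ✓
w1: successors {w2}; ◇(q ∨ ¬p) there: w2:F. ✗
w2: no successors, so ◇◇(q ∨ ¬p) fails. ✗
— 1 world.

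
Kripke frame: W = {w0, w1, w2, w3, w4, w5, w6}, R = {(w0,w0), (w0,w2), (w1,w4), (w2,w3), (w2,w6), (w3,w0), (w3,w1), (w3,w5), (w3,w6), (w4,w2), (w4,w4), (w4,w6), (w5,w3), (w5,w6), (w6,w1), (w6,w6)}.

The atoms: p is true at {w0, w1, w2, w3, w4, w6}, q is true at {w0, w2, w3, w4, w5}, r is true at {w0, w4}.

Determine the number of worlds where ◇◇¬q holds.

w0: successors {w0, w2}; ◇¬q there: w0:F, w2:T. ✓
w1: successors {w4}; ◇¬q there: w4:T. ✓
w2: successors {w3, w6}; ◇¬q there: w3:T, w6:T. ✓
w3: successors {w0, w1, w5, w6}; ◇¬q there: w0:F, w1:F, w5:T, w6:T. ✓
w4: successors {w2, w4, w6}; ◇¬q there: w2:T, w4:T, w6:T. ✓
w5: successors {w3, w6}; ◇¬q there: w3:T, w6:T. ✓
w6: successors {w1, w6}; ◇¬q there: w1:F, w6:T. ✓
Satisfying worlds: {w0, w1, w2, w3, w4, w5, w6}.

7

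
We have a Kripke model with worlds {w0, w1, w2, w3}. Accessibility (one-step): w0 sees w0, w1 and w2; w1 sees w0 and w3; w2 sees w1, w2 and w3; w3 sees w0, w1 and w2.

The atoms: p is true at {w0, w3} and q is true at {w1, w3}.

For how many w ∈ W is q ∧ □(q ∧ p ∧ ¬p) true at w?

0

w0: q is F, □(q ∧ p ∧ ¬p) is F. ✗
w1: q is T, □(q ∧ p ∧ ¬p) is F. ✗
w2: q is F, □(q ∧ p ∧ ¬p) is F. ✗
w3: q is T, □(q ∧ p ∧ ¬p) is F. ✗
Satisfying worlds: ∅.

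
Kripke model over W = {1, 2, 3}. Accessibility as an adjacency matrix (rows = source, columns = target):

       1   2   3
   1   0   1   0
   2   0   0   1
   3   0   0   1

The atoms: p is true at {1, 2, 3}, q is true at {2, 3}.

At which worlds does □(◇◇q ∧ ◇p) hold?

{1, 2, 3}

1: successors {2}; ◇◇q ∧ ◇p there: 2:T. ✓
2: successors {3}; ◇◇q ∧ ◇p there: 3:T. ✓
3: successors {3}; ◇◇q ∧ ◇p there: 3:T. ✓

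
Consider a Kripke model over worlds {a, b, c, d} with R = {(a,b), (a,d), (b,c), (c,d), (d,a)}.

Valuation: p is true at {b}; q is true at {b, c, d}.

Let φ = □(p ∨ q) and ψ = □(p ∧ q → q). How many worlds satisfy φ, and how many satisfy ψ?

For □(p ∨ q):
a: successors {b, d}; p ∨ q there: b:T, d:T. ✓
b: successors {c}; p ∨ q there: c:T. ✓
c: successors {d}; p ∨ q there: d:T. ✓
d: successors {a}; p ∨ q there: a:F. ✗
— 3 worlds.
For □(p ∧ q → q):
a: successors {b, d}; p ∧ q → q there: b:T, d:T. ✓
b: successors {c}; p ∧ q → q there: c:T. ✓
c: successors {d}; p ∧ q → q there: d:T. ✓
d: successors {a}; p ∧ q → q there: a:T. ✓
— 4 worlds.

3 and 4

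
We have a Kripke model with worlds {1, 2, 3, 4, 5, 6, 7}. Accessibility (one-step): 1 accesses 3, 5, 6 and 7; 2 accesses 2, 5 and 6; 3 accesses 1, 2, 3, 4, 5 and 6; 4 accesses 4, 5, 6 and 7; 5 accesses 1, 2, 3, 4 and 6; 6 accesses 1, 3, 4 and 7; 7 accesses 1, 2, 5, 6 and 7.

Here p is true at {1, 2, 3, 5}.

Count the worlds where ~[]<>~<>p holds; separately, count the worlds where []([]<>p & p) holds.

7 and 0

For ~[]<>~<>p:
1: []<>~<>p is F. ✓
2: []<>~<>p is F. ✓
3: []<>~<>p is F. ✓
4: []<>~<>p is F. ✓
5: []<>~<>p is F. ✓
6: []<>~<>p is F. ✓
7: []<>~<>p is F. ✓
— 7 worlds.
For []([]<>p & p):
1: successors {3, 5, 6, 7}; []<>p & p there: 3:T, 5:T, 6:F, 7:F. ✗
2: successors {2, 5, 6}; []<>p & p there: 2:T, 5:T, 6:F. ✗
3: successors {1, 2, 3, 4, 5, 6}; []<>p & p there: 1:T, 2:T, 3:T, 4:F, 5:T, 6:F. ✗
4: successors {4, 5, 6, 7}; []<>p & p there: 4:F, 5:T, 6:F, 7:F. ✗
5: successors {1, 2, 3, 4, 6}; []<>p & p there: 1:T, 2:T, 3:T, 4:F, 6:F. ✗
6: successors {1, 3, 4, 7}; []<>p & p there: 1:T, 3:T, 4:F, 7:F. ✗
7: successors {1, 2, 5, 6, 7}; []<>p & p there: 1:T, 2:T, 5:T, 6:F, 7:F. ✗
— 0 worlds.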